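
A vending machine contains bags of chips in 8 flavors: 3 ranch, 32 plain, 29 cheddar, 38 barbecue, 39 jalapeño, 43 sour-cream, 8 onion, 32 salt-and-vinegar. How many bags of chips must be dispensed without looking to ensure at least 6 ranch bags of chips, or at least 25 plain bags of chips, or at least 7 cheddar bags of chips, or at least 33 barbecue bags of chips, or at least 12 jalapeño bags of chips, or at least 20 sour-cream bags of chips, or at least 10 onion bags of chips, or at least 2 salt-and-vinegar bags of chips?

The worst case stops just short of every target: all 3 ranch, 24 plain, 6 cheddar, 32 barbecue, 11 jalapeño, 19 sour-cream, all 8 onion, 1 salt-and-vinegar — 3 + 24 + 6 + 32 + 11 + 19 + 8 + 1 = 104 bags of chips.
One more bag of chips must push some flavor to its target, so 104 + 1 = 105.

105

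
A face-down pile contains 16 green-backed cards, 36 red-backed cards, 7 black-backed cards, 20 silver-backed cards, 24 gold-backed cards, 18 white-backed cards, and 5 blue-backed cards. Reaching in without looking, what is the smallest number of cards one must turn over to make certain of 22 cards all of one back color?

109

In the worst case we take at most 21 of each back color, but all 16 green-backed, all 7 black-backed, all 20 silver-backed, all 18 white-backed, and all 5 blue-backed (fewer than 21), giving 16 + 21 + 7 + 20 + 21 + 18 + 5 = 108.
One more card then forces some back color to 22, so 108 + 1 = 109.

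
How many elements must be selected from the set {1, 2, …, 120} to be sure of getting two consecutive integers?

61

Partition {1, …, 120} into 60 pairs: {1,2}, {3,4}, …, {119,120}.
Choosing 60 integers — say the 60 even numbers 2, 4, …, 120 — takes one from each pair and avoids the property.
Choosing 61 forces two into the same pair by pigeonhole, and those are consecutive. So 61.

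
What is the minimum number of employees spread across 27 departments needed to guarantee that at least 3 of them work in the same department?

There are 27 departments acting as pigeonholes.
With 27 × 2 = 54 employees we could place exactly 2 in each, with no class reaching 3.
One more forces some class to hold 3, so 54 + 1 = 55.

55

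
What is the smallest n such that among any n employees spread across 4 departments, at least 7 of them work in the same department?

There are 4 departments acting as pigeonholes.
With 4 × 6 = 24 employees we could place exactly 6 in each, with no class reaching 7.
One more forces some class to hold 7, so 24 + 1 = 25.

25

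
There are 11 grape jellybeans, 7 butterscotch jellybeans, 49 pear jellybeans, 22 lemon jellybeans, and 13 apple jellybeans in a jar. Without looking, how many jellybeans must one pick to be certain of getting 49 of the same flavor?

In the worst case we take at most 48 of each flavor, but all 11 grape, all 7 butterscotch, all 22 lemon, and all 13 apple (fewer than 48), giving 11 + 7 + 48 + 22 + 13 = 101.
One more jellybean then forces some flavor to 49, so 101 + 1 = 102.

102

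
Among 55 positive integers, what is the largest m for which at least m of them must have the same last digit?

The 55 positive integers fall into 10 possible last digits.
If each of the 10 possible last digits held at most 5, the total would be at most 10 × 5 = 50 < 55, a contradiction.
So at least one holds ⌈55/10⌉ = 6.

6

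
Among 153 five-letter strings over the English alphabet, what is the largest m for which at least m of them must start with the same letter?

There are 26 possible first letters, which serve as the pigeonholes.
If each of the 26 possible first letters held at most 5, the total would be at most 26 × 5 = 130 < 153, a contradiction.
So at least one holds ⌈153/26⌉ = 6.

6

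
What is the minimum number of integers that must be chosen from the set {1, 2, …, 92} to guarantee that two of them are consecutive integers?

47

Partition {1, …, 92} into 46 pairs: {1,2}, {3,4}, …, {91,92}.
Choosing 46 integers — say the 46 even numbers 2, 4, …, 92 — takes one from each pair and avoids the property.
Choosing 47 forces two into the same pair by pigeonhole, and those are consecutive. So 47.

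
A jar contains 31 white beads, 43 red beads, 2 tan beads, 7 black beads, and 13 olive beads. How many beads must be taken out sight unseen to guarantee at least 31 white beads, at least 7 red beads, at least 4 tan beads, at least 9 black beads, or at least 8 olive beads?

53

Each of the 5 colors has its own threshold; avoid all of them simultaneously.
The worst case stops just short of every target: 30 white, 6 red, all 2 tan, all 7 black, 7 olive — 30 + 6 + 2 + 7 + 7 = 52 beads.
One more bead must push some color to its target, so 52 + 1 = 53.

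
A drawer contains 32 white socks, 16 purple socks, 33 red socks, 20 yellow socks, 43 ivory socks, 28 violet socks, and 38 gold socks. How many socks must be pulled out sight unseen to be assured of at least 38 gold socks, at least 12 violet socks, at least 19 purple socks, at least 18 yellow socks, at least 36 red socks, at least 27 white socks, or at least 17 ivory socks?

157

The worst case stops just short of every target: 26 white, all 16 purple, all 33 red, 17 yellow, 16 ivory, 11 violet, 37 gold — 26 + 16 + 33 + 17 + 16 + 11 + 37 = 156 socks.
One more sock must push some color to its target, so 156 + 1 = 157.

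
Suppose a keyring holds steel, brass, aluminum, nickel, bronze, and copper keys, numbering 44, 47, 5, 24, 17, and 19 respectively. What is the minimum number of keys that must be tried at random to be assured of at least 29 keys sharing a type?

Treat the 6 types as pigeonholes.
In the worst case we take at most 28 of each type, but all 5 aluminum, all 24 nickel, all 17 bronze, and all 19 copper (fewer than 28), giving 28 + 28 + 5 + 24 + 17 + 19 = 121.
One more key then forces some type to 29, so 121 + 1 = 122.

122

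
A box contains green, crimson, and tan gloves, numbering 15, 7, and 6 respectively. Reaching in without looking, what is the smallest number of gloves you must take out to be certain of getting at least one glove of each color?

The hardest color to obtain is tan: we could draw every other glove first — 28 − 6 = 22 gloves — without a single tan one.
The next draw must be tan, so 22 + 1 = 23.

23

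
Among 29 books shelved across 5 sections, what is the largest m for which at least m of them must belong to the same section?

6

If each of the 5 sections held at most 5, the total would be at most 5 × 5 = 25 < 29, a contradiction.
So at least one holds ⌈29/5⌉ = 6.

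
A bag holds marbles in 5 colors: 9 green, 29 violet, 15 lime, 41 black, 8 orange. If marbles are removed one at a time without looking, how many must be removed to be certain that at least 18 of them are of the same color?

67

In the worst case we take at most 17 of each color, but all 9 green, all 15 lime, and all 8 orange (fewer than 17), giving 9 + 17 + 15 + 17 + 8 = 66.
One more marble then forces some color to 18, so 66 + 1 = 67.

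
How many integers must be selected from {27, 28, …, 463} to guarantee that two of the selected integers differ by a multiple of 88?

Group the integers by remainder mod 88; there are 88 residue classes, each nonempty in this range.
Choosing one from each class (88 integers) avoids any shared remainder.
One more choice must repeat a class, so two differ by a multiple of 88. Hence 88 + 1 = 89.

89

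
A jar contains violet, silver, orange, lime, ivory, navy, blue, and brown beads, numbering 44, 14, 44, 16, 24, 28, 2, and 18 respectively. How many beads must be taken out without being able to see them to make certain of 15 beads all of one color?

In the worst case we take at most 14 of each color, but all 2 blue (fewer than 14), giving 14 + 14 + 14 + 14 + 14 + 14 + 2 + 14 = 100.
One more bead then forces some color to 15, so 100 + 1 = 101.

101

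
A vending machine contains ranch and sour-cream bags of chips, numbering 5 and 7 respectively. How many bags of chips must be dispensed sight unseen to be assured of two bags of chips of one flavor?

The worst case takes 1 bag of chips of each flavor without reaching 2 of any: 2 × 1 = 2.
The next bag of chips must bring some flavor to 2, so 2 + 1 = 3.

3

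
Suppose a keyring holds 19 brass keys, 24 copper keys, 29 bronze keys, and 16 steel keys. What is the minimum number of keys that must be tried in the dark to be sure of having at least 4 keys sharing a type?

13

The worst case takes 3 keys of each type without reaching 4 of any: 4 × 3 = 12.
The next key must bring some type to 4, so 12 + 1 = 13.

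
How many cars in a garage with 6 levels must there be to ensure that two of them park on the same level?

7

There are 6 levels acting as pigeonholes.
With 6 cars we could place one in each, avoiding any repeat.
One more forces some class to hold 2, so 6 + 1 = 7.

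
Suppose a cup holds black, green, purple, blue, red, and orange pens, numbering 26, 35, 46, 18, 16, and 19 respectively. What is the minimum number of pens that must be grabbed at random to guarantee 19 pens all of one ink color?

107

Treat the 6 ink colors as pigeonholes.
In the worst case we take at most 18 of each ink color, but all 16 red (fewer than 18), giving 18 + 18 + 18 + 18 + 16 + 18 = 106.
One more pen then forces some ink color to 19, so 106 + 1 = 107.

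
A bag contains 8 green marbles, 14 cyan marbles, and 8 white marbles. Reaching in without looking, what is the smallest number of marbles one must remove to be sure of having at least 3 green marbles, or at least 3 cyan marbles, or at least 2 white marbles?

6

The worst case stops just short of every target: 2 green, 2 cyan, 1 white — 2 + 2 + 1 = 5 marbles.
One more marble must push some color to its target, so 5 + 1 = 6.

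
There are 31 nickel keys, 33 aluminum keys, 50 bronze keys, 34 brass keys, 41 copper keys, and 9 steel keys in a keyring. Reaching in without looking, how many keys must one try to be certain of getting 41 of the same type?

In the worst case we take at most 40 of each type, but all 31 nickel, all 33 aluminum, all 34 brass, and all 9 steel (fewer than 40), giving 31 + 33 + 40 + 34 + 40 + 9 = 187.
One more key then forces some type to 41, so 187 + 1 = 188.

188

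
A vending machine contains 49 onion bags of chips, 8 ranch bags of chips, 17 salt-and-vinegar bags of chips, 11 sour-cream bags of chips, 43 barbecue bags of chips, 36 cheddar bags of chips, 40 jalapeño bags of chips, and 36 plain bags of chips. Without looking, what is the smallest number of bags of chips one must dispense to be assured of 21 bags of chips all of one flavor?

137

Treat the 8 flavors as pigeonholes.
In the worst case we take at most 20 of each flavor, but all 8 ranch, all 17 salt-and-vinegar, and all 11 sour-cream (fewer than 20), giving 20 + 8 + 17 + 11 + 20 + 20 + 20 + 20 = 136.
One more bag of chips then forces some flavor to 21, so 136 + 1 = 137.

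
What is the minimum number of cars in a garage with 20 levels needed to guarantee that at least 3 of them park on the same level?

There are 20 levels acting as pigeonholes.
With 20 × 2 = 40 cars we could place exactly 2 in each, with no class reaching 3.
One more forces some class to hold 3, so 40 + 1 = 41.

41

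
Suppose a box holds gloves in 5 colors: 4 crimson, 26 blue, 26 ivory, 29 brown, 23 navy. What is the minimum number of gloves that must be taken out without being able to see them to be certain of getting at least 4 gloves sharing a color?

The worst case takes 3 gloves of each color without reaching 4 of any: 5 × 3 = 15.
The next glove must bring some color to 4, so 15 + 1 = 16.

16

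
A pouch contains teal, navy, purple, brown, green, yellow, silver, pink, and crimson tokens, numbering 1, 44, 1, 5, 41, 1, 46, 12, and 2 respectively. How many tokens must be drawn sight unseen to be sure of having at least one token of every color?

153

The hardest color to obtain is teal: we could draw every other token first — 153 − 1 = 152 tokens — without a single teal one.
The next draw must be teal, so 152 + 1 = 153.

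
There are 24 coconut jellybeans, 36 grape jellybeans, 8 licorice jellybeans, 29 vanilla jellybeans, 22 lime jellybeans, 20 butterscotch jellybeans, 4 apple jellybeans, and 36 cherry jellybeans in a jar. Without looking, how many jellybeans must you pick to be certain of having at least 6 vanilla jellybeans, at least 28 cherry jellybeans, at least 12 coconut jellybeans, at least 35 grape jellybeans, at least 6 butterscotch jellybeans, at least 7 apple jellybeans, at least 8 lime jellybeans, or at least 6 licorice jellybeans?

99

The worst case stops just short of every target: 11 coconut, 34 grape, 5 licorice, 5 vanilla, 7 lime, 5 butterscotch, all 4 apple, 27 cherry — 11 + 34 + 5 + 5 + 7 + 5 + 4 + 27 = 98 jellybeans.
One more jellybean must push some flavor to its target, so 98 + 1 = 99.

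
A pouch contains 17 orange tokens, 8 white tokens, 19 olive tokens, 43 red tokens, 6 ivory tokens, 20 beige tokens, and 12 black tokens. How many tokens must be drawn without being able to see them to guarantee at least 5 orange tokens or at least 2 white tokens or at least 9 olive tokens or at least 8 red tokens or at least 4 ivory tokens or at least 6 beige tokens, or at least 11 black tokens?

Each of the 7 colors has its own threshold; avoid all of them simultaneously.
The worst case stops just short of every target: 4 orange, 1 white, 8 olive, 7 red, 3 ivory, 5 beige, 10 black — 4 + 1 + 8 + 7 + 3 + 5 + 10 = 38 tokens.
One more token must push some color to its target, so 38 + 1 = 39.

39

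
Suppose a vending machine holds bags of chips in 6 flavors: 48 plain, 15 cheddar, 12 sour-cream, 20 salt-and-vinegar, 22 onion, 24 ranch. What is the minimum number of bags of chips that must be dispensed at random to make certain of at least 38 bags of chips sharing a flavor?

In the worst case we take at most 37 of each flavor, but all 15 cheddar, all 12 sour-cream, all 20 salt-and-vinegar, all 22 onion, and all 24 ranch (fewer than 37), giving 37 + 15 + 12 + 20 + 22 + 24 = 130.
One more bag of chips then forces some flavor to 38, so 130 + 1 = 131.

131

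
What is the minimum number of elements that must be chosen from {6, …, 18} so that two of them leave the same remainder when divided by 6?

7

Use the pigeonhole principle on residue classes: group the integers by remainder mod 6; there are 6 residue classes, each nonempty in this range.
Choosing one from each class (6 integers) avoids any shared remainder.
One more choice must repeat a class, so two differ by a multiple of 6. Hence 6 + 1 = 7.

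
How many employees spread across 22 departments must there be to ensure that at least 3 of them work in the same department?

There are 22 departments acting as pigeonholes.
With 22 × 2 = 44 employees we could place exactly 2 in each, with no class reaching 3.
One more forces some class to hold 3, so 44 + 1 = 45.

45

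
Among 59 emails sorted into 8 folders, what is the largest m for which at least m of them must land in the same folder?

The 59 emails fall into 8 folders.
If each of the 8 folders held at most 7, the total would be at most 8 × 7 = 56 < 59, a contradiction.
So at least one holds ⌈59/8⌉ = 8.

8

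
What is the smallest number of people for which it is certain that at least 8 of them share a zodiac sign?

There are 12 zodiac signs acting as pigeonholes.
With 12 × 7 = 84 people we could place exactly 7 in each, with no class reaching 8.
One more forces some class to hold 8, so 84 + 1 = 85.

85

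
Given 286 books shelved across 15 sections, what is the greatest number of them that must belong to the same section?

The 286 books fall into 15 sections.
If each of the 15 sections held at most 19, the total would be at most 15 × 19 = 285 < 286, a contradiction.
So at least one holds ⌈286/15⌉ = 20.

20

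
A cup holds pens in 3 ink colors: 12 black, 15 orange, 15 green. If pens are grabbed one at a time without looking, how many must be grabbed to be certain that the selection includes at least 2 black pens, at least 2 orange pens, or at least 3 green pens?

5

The worst case stops just short of every target: 1 black, 1 orange, 2 green — 1 + 1 + 2 = 4 pens.
One more pen must push some ink color to its target, so 4 + 1 = 5.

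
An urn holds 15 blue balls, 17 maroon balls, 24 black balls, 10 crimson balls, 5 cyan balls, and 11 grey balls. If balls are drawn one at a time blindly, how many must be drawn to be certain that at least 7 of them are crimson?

79

To avoid crimson balls as long as possible, exhaust the other 5 colors first.
The worst case draws every non-crimson ball first: 15 + 17 + 24 + 5 + 11 = 72.
The next 7 draws are then forced to be crimson, giving 72 + 7 = 79.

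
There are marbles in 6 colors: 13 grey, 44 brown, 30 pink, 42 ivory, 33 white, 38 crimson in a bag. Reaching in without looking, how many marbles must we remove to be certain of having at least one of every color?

The hardest color to obtain is grey: we could draw every other marble first — 200 − 13 = 187 marbles — without a single grey one.
The next draw must be grey, so 187 + 1 = 188.

188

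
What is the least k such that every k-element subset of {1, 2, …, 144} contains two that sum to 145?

73

Partition {1, …, 144} into 72 pairs: {1,144}, {2,143}, …, {72,73}.
Choosing 72 integers — say the integers 1 through 72 — takes one from each pair and avoids the property.
Choosing 73 forces two into the same pair by pigeonhole, and those sum to 145. So 73.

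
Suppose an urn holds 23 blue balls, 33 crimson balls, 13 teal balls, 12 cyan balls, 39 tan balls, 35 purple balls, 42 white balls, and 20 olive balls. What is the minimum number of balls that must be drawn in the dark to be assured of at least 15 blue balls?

The worst case draws every non-blue ball first: 33 + 13 + 12 + 39 + 35 + 42 + 20 = 194.
The next 15 draws are then forced to be blue, giving 194 + 15 = 209.

209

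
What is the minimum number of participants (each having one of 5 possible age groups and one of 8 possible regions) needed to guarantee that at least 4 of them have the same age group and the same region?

There are 5 × 8 = 40 (age group, region) combinations acting as pigeonholes.
With 40 × 3 = 120 participants we could place exactly 3 in each, with no (age group, region) pair reaching 4.
One more forces some (age group, region) pair to hold 4, so 120 + 1 = 121.

121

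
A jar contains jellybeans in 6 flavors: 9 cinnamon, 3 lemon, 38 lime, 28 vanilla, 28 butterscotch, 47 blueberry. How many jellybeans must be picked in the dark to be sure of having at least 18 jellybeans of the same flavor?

Treat the 6 flavors as pigeonholes.
In the worst case we take at most 17 of each flavor, but all 9 cinnamon and all 3 lemon (fewer than 17), giving 9 + 3 + 17 + 17 + 17 + 17 = 80.
One more jellybean then forces some flavor to 18, so 80 + 1 = 81.

81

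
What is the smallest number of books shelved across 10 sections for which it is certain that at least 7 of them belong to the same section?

There are 10 sections acting as pigeonholes.
With 10 × 6 = 60 books we could place exactly 6 in each, with no class reaching 7.
One more forces some class to hold 7, so 60 + 1 = 61.

61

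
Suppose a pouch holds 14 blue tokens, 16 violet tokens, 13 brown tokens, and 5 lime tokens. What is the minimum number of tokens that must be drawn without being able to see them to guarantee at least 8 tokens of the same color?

In the worst case we take at most 7 of each color, but all 5 lime (fewer than 7), giving 7 + 7 + 7 + 5 = 26.
One more token then forces some color to 8, so 26 + 1 = 27.

27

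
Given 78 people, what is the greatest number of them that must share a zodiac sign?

7

If each of the 12 zodiac signs held at most 6, the total would be at most 12 × 6 = 72 < 78, a contradiction.
So at least one holds ⌈78/12⌉ = 7.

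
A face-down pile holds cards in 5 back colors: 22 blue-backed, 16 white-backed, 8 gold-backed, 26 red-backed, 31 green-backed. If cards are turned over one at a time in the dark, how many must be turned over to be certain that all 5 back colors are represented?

96

The hardest back color to obtain is gold-backed: we could draw every other card first — 103 − 8 = 95 cards — without a single gold-backed one.
The next draw must be gold-backed, so 95 + 1 = 96.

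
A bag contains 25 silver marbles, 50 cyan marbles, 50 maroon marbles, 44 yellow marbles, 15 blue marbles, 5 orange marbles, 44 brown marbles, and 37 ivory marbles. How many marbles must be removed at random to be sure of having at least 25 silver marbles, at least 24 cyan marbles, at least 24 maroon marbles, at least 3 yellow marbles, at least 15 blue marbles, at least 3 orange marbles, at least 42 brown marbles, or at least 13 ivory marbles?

142

Each of the 8 colors has its own threshold; avoid all of them simultaneously.
The worst case stops just short of every target: 24 silver, 23 cyan, 23 maroon, 2 yellow, 14 blue, 2 orange, 41 brown, 12 ivory — 24 + 23 + 23 + 2 + 14 + 2 + 41 + 12 = 141 marbles.
One more marble must push some color to its target, so 141 + 1 = 142.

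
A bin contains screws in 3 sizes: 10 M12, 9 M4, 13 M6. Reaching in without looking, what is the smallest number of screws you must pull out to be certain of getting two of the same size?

The worst case takes 1 screw of each size without reaching 2 of any: 3 × 1 = 3.
The next screw must bring some size to 2, so 3 + 1 = 4.

4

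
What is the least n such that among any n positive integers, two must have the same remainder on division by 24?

25

Two integers differ by a multiple of 24 exactly when they share a remainder mod 24.
There are 24 residue classes mod 24, so 24 integers can all lie in distinct classes.
One more integer must repeat a residue, giving a difference divisible by 24. So n = 24 + 1 = 25.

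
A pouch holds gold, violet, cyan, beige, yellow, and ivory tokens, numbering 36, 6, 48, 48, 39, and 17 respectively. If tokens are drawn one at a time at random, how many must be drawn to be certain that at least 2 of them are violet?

190

To avoid violet tokens as long as possible, exhaust the other 5 colors first.
The worst case draws every non-violet token first: 36 + 48 + 48 + 39 + 17 = 188.
The next 2 draws are then forced to be violet, giving 188 + 2 = 190.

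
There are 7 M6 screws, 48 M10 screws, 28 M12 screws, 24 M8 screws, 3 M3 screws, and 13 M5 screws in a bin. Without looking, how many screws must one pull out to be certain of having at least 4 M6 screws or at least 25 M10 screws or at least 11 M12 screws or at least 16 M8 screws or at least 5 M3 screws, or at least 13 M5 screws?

The worst case stops just short of every target: 3 M6, 24 M10, 10 M12, 15 M8, all 3 M3, 12 M5 — 3 + 24 + 10 + 15 + 3 + 12 = 67 screws.
One more screw must push some size to its target, so 67 + 1 = 68.

68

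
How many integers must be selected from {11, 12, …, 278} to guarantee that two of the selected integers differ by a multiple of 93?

Group the integers by remainder mod 93; there are 93 residue classes, each nonempty in this range.
Choosing one from each class (93 integers) avoids any shared remainder.
One more choice must repeat a class, so two differ by a multiple of 93. Hence 93 + 1 = 94.

94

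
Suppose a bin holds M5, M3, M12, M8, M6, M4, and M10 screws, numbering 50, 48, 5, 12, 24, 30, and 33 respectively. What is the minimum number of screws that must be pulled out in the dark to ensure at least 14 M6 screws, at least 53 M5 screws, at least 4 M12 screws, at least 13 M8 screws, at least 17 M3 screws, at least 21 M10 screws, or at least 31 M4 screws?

Each of the 7 sizes has its own threshold; avoid all of them simultaneously.
The worst case stops just short of every target: all 50 M5, 16 M3, 3 M12, 12 M8, 13 M6, 30 M4, 20 M10 — 50 + 16 + 3 + 12 + 13 + 30 + 20 = 144 screws.
One more screw must push some size to its target, so 144 + 1 = 145.

145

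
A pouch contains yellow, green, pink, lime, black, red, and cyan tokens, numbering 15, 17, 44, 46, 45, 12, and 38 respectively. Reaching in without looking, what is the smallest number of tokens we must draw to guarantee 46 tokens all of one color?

217

Treat the 7 colors as pigeonholes.
In the worst case we take at most 45 of each color, but all 15 yellow, all 17 green, all 44 pink, all 12 red, and all 38 cyan (fewer than 45), giving 15 + 17 + 44 + 45 + 45 + 12 + 38 = 216.
One more token then forces some color to 46, so 216 + 1 = 217.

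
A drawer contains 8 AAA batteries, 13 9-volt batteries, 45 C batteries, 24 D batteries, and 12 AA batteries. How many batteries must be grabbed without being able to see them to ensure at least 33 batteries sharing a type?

90

Treat the 5 types as pigeonholes.
In the worst case we take at most 32 of each type, but all 8 AAA, all 13 9-volt, all 24 D, and all 12 AA (fewer than 32), giving 8 + 13 + 32 + 24 + 12 = 89.
One more battery then forces some type to 33, so 89 + 1 = 90.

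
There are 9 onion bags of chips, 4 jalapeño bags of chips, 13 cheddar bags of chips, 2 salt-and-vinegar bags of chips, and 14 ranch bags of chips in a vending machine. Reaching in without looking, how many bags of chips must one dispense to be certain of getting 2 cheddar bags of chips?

The worst case draws every non-cheddar bag of chips first: 9 + 4 + 2 + 14 = 29.
The next 2 draws are then forced to be cheddar, giving 29 + 2 = 31.

31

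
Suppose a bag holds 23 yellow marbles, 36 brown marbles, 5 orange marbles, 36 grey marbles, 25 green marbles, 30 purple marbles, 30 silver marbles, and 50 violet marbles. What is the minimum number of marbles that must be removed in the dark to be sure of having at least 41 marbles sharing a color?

Treat the 8 colors as pigeonholes.
In the worst case we take at most 40 of each color, but all 23 yellow, all 36 brown, all 5 orange, all 36 grey, all 25 green, all 30 purple, and all 30 silver (fewer than 40), giving 23 + 36 + 5 + 36 + 25 + 30 + 30 + 40 = 225.
One more marble then forces some color to 41, so 225 + 1 = 226.

226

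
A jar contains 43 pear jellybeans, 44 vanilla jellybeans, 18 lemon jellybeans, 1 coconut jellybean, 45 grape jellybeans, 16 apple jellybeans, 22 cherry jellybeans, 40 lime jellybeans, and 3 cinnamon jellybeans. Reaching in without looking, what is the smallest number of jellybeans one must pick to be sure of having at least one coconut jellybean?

232

The worst case draws every non-coconut jellybean first: 43 + 44 + 18 + 45 + 16 + 22 + 40 + 3 = 231.
The next draw is then forced to be coconut, giving 231 + 1 = 232.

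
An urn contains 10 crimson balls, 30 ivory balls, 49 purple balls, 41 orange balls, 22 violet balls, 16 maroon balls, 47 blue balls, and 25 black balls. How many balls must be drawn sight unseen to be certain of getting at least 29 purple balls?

To avoid purple balls as long as possible, exhaust the other 7 colors first.
The worst case draws every non-purple ball first: 10 + 30 + 41 + 22 + 16 + 47 + 25 = 191.
The next 29 draws are then forced to be purple, giving 191 + 29 = 220.

220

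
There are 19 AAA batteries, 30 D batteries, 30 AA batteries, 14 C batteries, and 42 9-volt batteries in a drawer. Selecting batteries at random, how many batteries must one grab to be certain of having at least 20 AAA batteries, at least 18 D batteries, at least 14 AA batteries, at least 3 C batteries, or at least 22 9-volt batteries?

The worst case stops just short of every target: 19 AAA, 17 D, 13 AA, 2 C, 21 9-volt — 19 + 17 + 13 + 2 + 21 = 72 batteries.
One more battery must push some type to its target, so 72 + 1 = 73.

73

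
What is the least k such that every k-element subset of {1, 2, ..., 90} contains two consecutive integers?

Partition {1, …, 90} into 45 pairs: {1,2}, {3,4}, …, {89,90}.
Choosing 45 integers — say the 45 even numbers 2, 4, …, 90 — takes one from each pair and avoids the property.
Choosing 46 forces two into the same pair by pigeonhole, and those are consecutive. So 46.

46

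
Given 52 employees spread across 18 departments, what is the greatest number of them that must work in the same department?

3

If each of the 18 departments held at most 2, the total would be at most 18 × 2 = 36 < 52, a contradiction.
So at least one holds ⌈52/18⌉ = 3.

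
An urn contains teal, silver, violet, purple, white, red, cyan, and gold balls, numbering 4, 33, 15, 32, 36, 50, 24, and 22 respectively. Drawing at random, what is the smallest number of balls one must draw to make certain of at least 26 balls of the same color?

Treat the 8 colors as pigeonholes.
In the worst case we take at most 25 of each color, but all 4 teal, all 15 violet, all 24 cyan, and all 22 gold (fewer than 25), giving 4 + 25 + 15 + 25 + 25 + 25 + 24 + 22 = 165.
One more ball then forces some color to 26, so 165 + 1 = 166.

166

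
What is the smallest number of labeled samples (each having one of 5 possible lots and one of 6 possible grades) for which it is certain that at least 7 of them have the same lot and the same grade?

There are 5 × 6 = 30 (lot, grade) combinations acting as pigeonholes.
With 30 × 6 = 180 labeled samples we could place exactly 6 in each, with no (lot, grade) pair reaching 7.
One more forces some (lot, grade) pair to hold 7, so 180 + 1 = 181.

181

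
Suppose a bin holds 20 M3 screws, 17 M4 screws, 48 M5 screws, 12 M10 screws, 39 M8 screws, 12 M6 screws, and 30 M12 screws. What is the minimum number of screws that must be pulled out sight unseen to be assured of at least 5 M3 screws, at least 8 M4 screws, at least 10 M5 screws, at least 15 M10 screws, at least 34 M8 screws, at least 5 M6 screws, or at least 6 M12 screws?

Each of the 7 sizes has its own threshold; avoid all of them simultaneously.
The worst case stops just short of every target: 4 M3, 7 M4, 9 M5, all 12 M10, 33 M8, 4 M6, 5 M12 — 4 + 7 + 9 + 12 + 33 + 4 + 5 = 74 screws.
One more screw must push some size to its target, so 74 + 1 = 75.

75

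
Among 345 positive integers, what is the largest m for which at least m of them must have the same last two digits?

There are 100 possible two-digit endings, which serve as the pigeonholes.
If each of the 100 possible two-digit endings held at most 3, the total would be at most 100 × 3 = 300 < 345, a contradiction.
So at least one holds ⌈345/100⌉ = 4.

4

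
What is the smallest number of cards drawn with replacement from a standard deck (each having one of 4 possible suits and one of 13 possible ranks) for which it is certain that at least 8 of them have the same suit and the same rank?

There are 4 × 13 = 52 (suit, rank) combinations acting as pigeonholes.
With 52 × 7 = 364 cards drawn with replacement from a standard deck we could place exactly 7 in each, with no (suit, rank) pair reaching 8.
One more forces some (suit, rank) pair to hold 8, so 364 + 1 = 365.

365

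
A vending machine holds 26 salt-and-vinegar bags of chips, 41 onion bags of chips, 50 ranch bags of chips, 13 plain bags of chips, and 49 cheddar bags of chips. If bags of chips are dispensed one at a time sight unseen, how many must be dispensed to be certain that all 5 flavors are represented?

The hardest flavor to obtain is plain: we could draw every other bag of chips first — 179 − 13 = 166 bags of chips — without a single plain one.
The next draw must be plain, so 166 + 1 = 167.

167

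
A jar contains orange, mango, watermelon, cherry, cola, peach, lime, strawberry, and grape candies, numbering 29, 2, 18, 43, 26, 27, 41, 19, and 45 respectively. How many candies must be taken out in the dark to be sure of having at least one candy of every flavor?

249

The hardest flavor to obtain is mango: we could draw every other candy first — 250 − 2 = 248 candies — without a single mango one.
The next draw must be mango, so 248 + 1 = 249.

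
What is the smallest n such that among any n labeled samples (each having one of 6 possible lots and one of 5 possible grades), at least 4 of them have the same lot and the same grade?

There are 6 × 5 = 30 (lot, grade) combinations acting as pigeonholes.
With 30 × 3 = 90 labeled samples we could place exactly 3 in each, with no (lot, grade) pair reaching 4.
One more forces some (lot, grade) pair to hold 4, so 90 + 1 = 91.

91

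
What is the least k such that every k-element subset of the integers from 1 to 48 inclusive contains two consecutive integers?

Partition {1, …, 48} into 24 pairs: {1,2}, {3,4}, …, {47,48}.
Choosing 24 integers — say the 24 even numbers 2, 4, …, 48 — takes one from each pair and avoids the property.
Choosing 25 forces two into the same pair by pigeonhole, and those are consecutive. So 25.

25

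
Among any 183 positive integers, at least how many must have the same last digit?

There are 10 possible last digits, which serve as the pigeonholes.
If each of the 10 possible last digits held at most 18, the total would be at most 10 × 18 = 180 < 183, a contradiction.
So at least one holds ⌈183/10⌉ = 19.

19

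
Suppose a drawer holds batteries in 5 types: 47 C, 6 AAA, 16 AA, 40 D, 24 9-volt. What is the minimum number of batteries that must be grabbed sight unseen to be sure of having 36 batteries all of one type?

117

In the worst case we take at most 35 of each type, but all 6 AAA, all 16 AA, and all 24 9-volt (fewer than 35), giving 35 + 6 + 16 + 35 + 24 = 116.
One more battery then forces some type to 36, so 116 + 1 = 117.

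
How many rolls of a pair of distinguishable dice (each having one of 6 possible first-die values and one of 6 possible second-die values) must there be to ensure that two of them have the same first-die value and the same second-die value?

There are 6 × 6 = 36 (first-die value, second-die value) combinations acting as pigeonholes.
With 36 rolls of a pair of distinguishable dice we could place one in each, avoiding any repeat.
One more forces some (first-die value, second-die value) pair to hold 2, so 36 + 1 = 37.

37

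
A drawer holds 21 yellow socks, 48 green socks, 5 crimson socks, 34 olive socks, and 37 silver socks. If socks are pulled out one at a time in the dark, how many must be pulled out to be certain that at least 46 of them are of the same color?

Treat the 5 colors as pigeonholes.
In the worst case we take at most 45 of each color, but all 21 yellow, all 5 crimson, all 34 olive, and all 37 silver (fewer than 45), giving 21 + 45 + 5 + 34 + 37 = 142.
One more sock then forces some color to 46, so 142 + 1 = 143.

143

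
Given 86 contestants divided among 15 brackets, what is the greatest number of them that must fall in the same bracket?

The 86 contestants fall into 15 brackets.
If each of the 15 brackets held at most 5, the total would be at most 15 × 5 = 75 < 86, a contradiction.
So at least one holds ⌈86/15⌉ = 6.

6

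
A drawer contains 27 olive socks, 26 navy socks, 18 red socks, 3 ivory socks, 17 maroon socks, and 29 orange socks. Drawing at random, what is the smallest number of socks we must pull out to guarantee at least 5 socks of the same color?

Treat the 6 colors as pigeonholes.
In the worst case we take at most 4 of each color, but all 3 ivory (fewer than 4), giving 4 + 4 + 4 + 3 + 4 + 4 = 23.
One more sock then forces some color to 5, so 23 + 1 = 24.

24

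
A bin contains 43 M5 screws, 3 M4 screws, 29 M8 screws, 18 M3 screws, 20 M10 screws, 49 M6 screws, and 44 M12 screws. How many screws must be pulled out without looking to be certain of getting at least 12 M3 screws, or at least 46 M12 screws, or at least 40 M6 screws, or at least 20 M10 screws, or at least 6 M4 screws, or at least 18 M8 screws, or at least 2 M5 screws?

135

The worst case stops just short of every target: 1 M5, all 3 M4, 17 M8, 11 M3, 19 M10, 39 M6, all 44 M12 — 1 + 3 + 17 + 11 + 19 + 39 + 44 = 134 screws.
One more screw must push some size to its target, so 134 + 1 = 135.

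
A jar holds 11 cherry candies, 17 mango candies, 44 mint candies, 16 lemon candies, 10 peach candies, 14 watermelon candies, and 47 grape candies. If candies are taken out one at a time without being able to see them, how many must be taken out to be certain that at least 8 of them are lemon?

151

The worst case draws every non-lemon candy first: 11 + 17 + 44 + 10 + 14 + 47 = 143.
The next 8 draws are then forced to be lemon, giving 143 + 8 = 151.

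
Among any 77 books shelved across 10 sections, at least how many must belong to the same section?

The 77 books fall into 10 sections.
If each of the 10 sections held at most 7, the total would be at most 10 × 7 = 70 < 77, a contradiction.
So at least one holds ⌈77/10⌉ = 8.

8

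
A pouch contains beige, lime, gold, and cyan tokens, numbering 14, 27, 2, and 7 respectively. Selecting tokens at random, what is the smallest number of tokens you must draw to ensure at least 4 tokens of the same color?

12

In the worst case we take at most 3 of each color, but all 2 gold (fewer than 3), giving 3 + 3 + 2 + 3 = 11.
One more token then forces some color to 4, so 11 + 1 = 12.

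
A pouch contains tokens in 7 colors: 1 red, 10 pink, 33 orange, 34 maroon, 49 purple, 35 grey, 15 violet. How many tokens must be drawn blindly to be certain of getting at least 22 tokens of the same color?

Treat the 7 colors as pigeonholes.
In the worst case we take at most 21 of each color, but all 1 red, all 10 pink, and all 15 violet (fewer than 21), giving 1 + 10 + 21 + 21 + 21 + 21 + 15 = 110.
One more token then forces some color to 22, so 110 + 1 = 111.

111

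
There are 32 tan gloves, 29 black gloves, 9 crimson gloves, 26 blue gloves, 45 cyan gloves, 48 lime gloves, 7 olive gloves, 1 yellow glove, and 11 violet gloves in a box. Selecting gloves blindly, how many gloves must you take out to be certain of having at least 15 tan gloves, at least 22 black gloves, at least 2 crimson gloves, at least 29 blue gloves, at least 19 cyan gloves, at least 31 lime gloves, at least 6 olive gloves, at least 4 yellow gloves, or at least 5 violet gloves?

121

The worst case stops just short of every target: 14 tan, 21 black, 1 crimson, all 26 blue, 18 cyan, 30 lime, 5 olive, all 1 yellow, 4 violet — 14 + 21 + 1 + 26 + 18 + 30 + 5 + 1 + 4 = 120 gloves.
One more glove must push some color to its target, so 120 + 1 = 121.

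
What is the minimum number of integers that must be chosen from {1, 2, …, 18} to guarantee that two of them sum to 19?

10

Partition {1, …, 18} into 9 pairs: {1,18}, {2,17}, …, {9,10}.
Choosing 9 integers — say the integers 1 through 9 — takes one from each pair and avoids the property.
Choosing 10 forces two into the same pair by pigeonhole, and those sum to 19. So 10.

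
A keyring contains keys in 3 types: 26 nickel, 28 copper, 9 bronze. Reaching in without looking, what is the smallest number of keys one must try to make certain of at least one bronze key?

To avoid bronze keys as long as possible, exhaust the other 2 types first.
The worst case draws every non-bronze key first: 26 + 28 = 54.
The next draw is then forced to be bronze, giving 54 + 1 = 55.

55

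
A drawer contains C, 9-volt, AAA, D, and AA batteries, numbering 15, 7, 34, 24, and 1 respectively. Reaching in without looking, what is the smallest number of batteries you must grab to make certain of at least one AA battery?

The worst case draws every non-AA battery first: 15 + 7 + 34 + 24 = 80.
The next draw is then forced to be AA, giving 80 + 1 = 81.

81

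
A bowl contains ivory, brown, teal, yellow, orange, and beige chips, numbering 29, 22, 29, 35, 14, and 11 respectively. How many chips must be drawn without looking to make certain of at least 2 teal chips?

The worst case draws every non-teal chip first: 29 + 22 + 35 + 14 + 11 = 111.
The next 2 draws are then forced to be teal, giving 111 + 2 = 113.

113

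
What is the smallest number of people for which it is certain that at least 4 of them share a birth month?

There are 12 months of the year acting as pigeonholes.
With 12 × 3 = 36 people we could place exactly 3 in each, with no class reaching 4.
One more forces some class to hold 4, so 36 + 1 = 37.

37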